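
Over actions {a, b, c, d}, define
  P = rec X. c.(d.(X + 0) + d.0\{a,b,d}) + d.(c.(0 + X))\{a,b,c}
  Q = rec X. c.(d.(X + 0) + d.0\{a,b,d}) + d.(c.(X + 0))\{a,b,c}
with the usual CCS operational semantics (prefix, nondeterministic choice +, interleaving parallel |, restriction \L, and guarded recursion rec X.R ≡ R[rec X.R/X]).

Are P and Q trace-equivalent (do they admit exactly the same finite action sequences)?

P's transition system — 5 states:
  u0 = rec X. c.(d.(X + 0) + d.0\{a,b,d}) + d.(c.(0 + X))\{a,b,c} :: -c-> u1, -d-> u2
  u1 = d.((rec X. c.(d.(X + 0) + d.0\{a,b,d}) + d.(c.(0 + X))\{a,b,c}) + 0) + d.0\{a,b,d} :: -d-> u3, -d-> u4
  u2 = (c.(0 + (rec X. c.(d.(X + 0) + d.0\{a,b,d}) + d.(c.(0 + X))\{a,b,c})))\{a,b,c} :: ·
  u3 = (rec X. c.(d.(X + 0) + d.0\{a,b,d}) + d.(c.(0 + X))\{a,b,c}) + 0 :: -c-> u1, -d-> u2
  u4 = 0\{a,b,d} :: ·
Q's transition system — 5 states:
  v0 = rec X. c.(d.(X + 0) + d.0\{a,b,d}) + d.(c.(X + 0))\{a,b,c} :: -c-> v1, -d-> v2
  v1 = d.((rec X. c.(d.(X + 0) + d.0\{a,b,d}) + d.(c.(X + 0))\{a,b,c}) + 0) + d.0\{a,b,d} :: -d-> v3, -d-> v4
  v2 = (c.((rec X. c.(d.(X + 0) + d.0\{a,b,d}) + d.(c.(X + 0))\{a,b,c}) + 0))\{a,b,c} :: ·
  v3 = (rec X. c.(d.(X + 0) + d.0\{a,b,d}) + d.(c.(X + 0))\{a,b,c}) + 0 :: -c-> v1, -d-> v2
  v4 = 0\{a,b,d} :: ·
Bisimilarity quotient blocks:
  B0 = {u0, u3, v0, v3}
  B1 = {u1, v1}
  B2 = {u2, u4, v2, v4}
u0 ∈ B0, v0 ∈ B0 → same block
Bisimilar ⇒ trace-equivalent.

traces(P) = traces(Q)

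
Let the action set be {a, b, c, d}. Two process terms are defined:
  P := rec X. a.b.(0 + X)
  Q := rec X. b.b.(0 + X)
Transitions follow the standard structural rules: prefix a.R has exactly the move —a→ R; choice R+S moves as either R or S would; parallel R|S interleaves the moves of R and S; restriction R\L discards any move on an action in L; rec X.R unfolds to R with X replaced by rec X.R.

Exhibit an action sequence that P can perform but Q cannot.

a

Reachable graph of P (3 states):
  u0 = rec X. a.b.(0 + X) :: --a--▸ u1
  u1 = b.(0 + (rec X. a.b.(0 + X))) :: --b--▸ u2
  u2 = 0 + (rec X. a.b.(0 + X)) :: --a--▸ u1
Reachable graph of Q (3 states):
  v0 = rec X. b.b.(0 + X) :: --b--▸ v1
  v1 = b.(0 + (rec X. b.b.(0 + X))) :: --b--▸ v2
  v2 = 0 + (rec X. b.b.(0 + X)) :: --b--▸ v1
Executing a from P (initial set {u0}):
  step 1 (a): {u1}
  ✓ P
Executing a from Q (initial set {v0}):
  step 1 (a): no successor for Q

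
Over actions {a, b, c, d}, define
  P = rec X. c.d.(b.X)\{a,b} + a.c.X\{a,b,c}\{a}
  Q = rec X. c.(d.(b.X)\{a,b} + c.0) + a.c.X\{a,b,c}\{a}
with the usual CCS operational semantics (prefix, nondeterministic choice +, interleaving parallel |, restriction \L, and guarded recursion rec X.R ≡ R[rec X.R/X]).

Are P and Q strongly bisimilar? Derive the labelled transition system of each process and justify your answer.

NO

Reachable graph of P (5 states):
  p0 = rec X. c.d.(b.X)\{a,b} + a.c.X\{a,b,c}\{a} | -a-> p1, -c-> p2
  p1 = c.(rec X. c.d.(b.X)\{a,b} + a.c.X\{a,b,c}\{a})\{a,b,c}\{a} | -c-> p3
  p2 = d.(b.(rec X. c.d.(b.X)\{a,b} + a.c.X\{a,b,c}\{a}))\{a,b} | -d-> p4
  p3 = (rec X. c.d.(b.X)\{a,b} + a.c.X\{a,b,c}\{a})\{a,b,c}\{a} | deadlocked
  p4 = (b.(rec X. c.d.(b.X)\{a,b} + a.c.X\{a,b,c}\{a}))\{a,b} | deadlocked
Reachable graph of Q (6 states):
  q0 = rec X. c.(d.(b.X)\{a,b} + c.0) + a.c.X\{a,b,c}\{a} | -a-> q1, -c-> q2
  q1 = c.(rec X. c.(d.(b.X)\{a,b} + c.0) + a.c.X\{a,b,c}\{a})\{a,b,c}\{a} | -c-> q3
  q2 = d.(b.(rec X. c.(d.(b.X)\{a,b} + c.0) + a.c.X\{a,b,c}\{a}))\{a,b} + c.0 | -c-> q4, -d-> q5
  q3 = (rec X. c.(d.(b.X)\{a,b} + c.0) + a.c.X\{a,b,c}\{a})\{a,b,c}\{a} | deadlocked
  q4 = 0 | deadlocked
  q5 = (b.(rec X. c.(d.(b.X)\{a,b} + c.0) + a.c.X\{a,b,c}\{a}))\{a,b} | deadlocked
Bisimilarity quotient blocks:
  B0 = {p0}
  B1 = {p2}
  B2 = {p3, p4, q3, q4, q5}
  B3 = {p1, q1}
  B4 = {q0}
  B5 = {q2}
p0 ∈ B0, q0 ∈ B4 → different blocks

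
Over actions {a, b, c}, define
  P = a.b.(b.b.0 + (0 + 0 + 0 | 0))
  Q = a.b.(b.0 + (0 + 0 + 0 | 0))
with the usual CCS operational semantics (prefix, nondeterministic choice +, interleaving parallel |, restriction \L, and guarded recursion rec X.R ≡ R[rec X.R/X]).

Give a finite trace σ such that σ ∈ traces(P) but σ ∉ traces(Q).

abbb

P's transition system — 5 states:
  m0 = a.b.(b.b.0 + (0 + 0 + 0 | 0)) ⊢ —a→ m1
  m1 = b.(b.b.0 + (0 + 0 + 0 | 0)) ⊢ —b→ m2
  m2 = b.b.0 + (0 + 0 + 0 | 0) ⊢ —b→ m3
  m3 = b.0 ⊢ —b→ m4
  m4 = 0 ⊢ (no moves)
Q's transition system — 4 states:
  n0 = a.b.(b.0 + (0 + 0 + 0 | 0)) ⊢ —a→ n1
  n1 = b.(b.0 + (0 + 0 + 0 | 0)) ⊢ —b→ n2
  n2 = b.0 + (0 + 0 + 0 | 0) ⊢ —b→ n3
  n3 = 0 ⊢ (no moves)
Executing abbb from P (initial set {m0}):
  [1] a ⇒ {m1}
  [2] b ⇒ {m2}
  [3] b ⇒ {m3}
  [4] b ⇒ {m4}
  P completes σ.
Executing abbb from Q (initial set {n0}):
  [1] a ⇒ {n1}
  [2] b ⇒ {n2}
  [3] b ⇒ {n3}
  [4] b ⇒ no successor for Q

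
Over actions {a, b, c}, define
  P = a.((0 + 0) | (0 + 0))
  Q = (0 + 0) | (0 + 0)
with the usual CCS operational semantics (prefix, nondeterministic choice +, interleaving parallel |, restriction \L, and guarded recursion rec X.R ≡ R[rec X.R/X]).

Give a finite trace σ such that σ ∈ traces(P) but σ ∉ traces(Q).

a

P's transition system — 2 states:
  m0 = a.((0 + 0) | (0 + 0)) ⊢ --a--▸ m1
  m1 = (0 + 0) | (0 + 0) ⊢ ∅
Q's transition system — 1 states:
  n0 = (0 + 0) | (0 + 0) ⊢ ∅
Run σ = ⟨a⟩ on P: start {m0}
  [1] a ⇒ {m1}
  P completes σ.
Run σ = ⟨a⟩ on Q: start {n0}
  [1] a ⇒ no successor for Q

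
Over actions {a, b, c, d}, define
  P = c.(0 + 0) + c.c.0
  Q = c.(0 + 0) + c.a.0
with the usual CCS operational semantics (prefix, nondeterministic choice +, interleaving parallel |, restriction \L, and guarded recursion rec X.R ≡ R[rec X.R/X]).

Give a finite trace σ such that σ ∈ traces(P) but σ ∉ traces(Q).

LTS(P): 4 reachable states
  p0 = c.(0 + 0) + c.c.0 :: -c-> p1, -c-> p2
  p1 = 0 + 0 :: ·
  p2 = c.0 :: -c-> p3
  p3 = 0 :: ·
LTS(Q): 4 reachable states
  q0 = c.(0 + 0) + c.a.0 :: -c-> q1, -c-> q2
  q1 = 0 + 0 :: ·
  q2 = a.0 :: -a-> q3
  q3 = 0 :: ·
Trace ⟨cc⟩ through P, begin at {p0}:
  [1] c ⇒ {p1, p2}
  [2] c ⇒ {p3}
  ✓ P
Trace ⟨cc⟩ through Q, begin at {q0}:
  [1] c ⇒ {q1, q2}
  [2] c ⇒ no successor for Q

cc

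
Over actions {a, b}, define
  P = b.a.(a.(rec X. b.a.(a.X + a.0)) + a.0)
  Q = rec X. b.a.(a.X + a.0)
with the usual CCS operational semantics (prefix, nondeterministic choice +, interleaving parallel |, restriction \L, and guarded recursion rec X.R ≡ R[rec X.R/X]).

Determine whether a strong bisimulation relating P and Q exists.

Reachable graph of P (5 states):
  u0 = b.a.(a.(rec X. b.a.(a.X + a.0)) + a.0) has moves --b--▸ u1
  u1 = a.(a.(rec X. b.a.(a.X + a.0)) + a.0) has moves --a--▸ u2
  u2 = a.(rec X. b.a.(a.X + a.0)) + a.0 has moves --a--▸ u3, --a--▸ u4
  u3 = 0 has moves ·
  u4 = rec X. b.a.(a.X + a.0) has moves --b--▸ u1
Reachable graph of Q (4 states):
  v0 = rec X. b.a.(a.X + a.0) has moves --b--▸ v1
  v1 = a.(a.(rec X. b.a.(a.X + a.0)) + a.0) has moves --a--▸ v2
  v2 = a.(rec X. b.a.(a.X + a.0)) + a.0 has moves --a--▸ v0, --a--▸ v3
  v3 = 0 has moves ·
Partition-refinement fixed point:
  B0 = {u0, u4, v0}
  B1 = {u1, v1}
  B2 = {u2, v2}
  B3 = {u3, v3}
u0 ∈ B0, v0 ∈ B0 → same block

bisimilar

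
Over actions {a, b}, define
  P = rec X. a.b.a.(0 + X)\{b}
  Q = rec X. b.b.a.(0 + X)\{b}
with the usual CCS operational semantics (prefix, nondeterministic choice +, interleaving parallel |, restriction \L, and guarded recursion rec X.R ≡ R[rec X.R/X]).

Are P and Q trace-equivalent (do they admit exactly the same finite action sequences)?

traces(P) ≠ traces(Q) — witness ⟨a⟩

P's transition system — 5 states:
  p0 = rec X. a.b.a.(0 + X)\{b} :: —a→ p1
  p1 = b.a.(0 + (rec X. a.b.a.(0 + X)\{b}))\{b} :: —b→ p2
  p2 = a.(0 + (rec X. a.b.a.(0 + X)\{b}))\{b} :: —a→ p3
  p3 = (0 + (rec X. a.b.a.(0 + X)\{b}))\{b} :: —a→ p4
  p4 = (b.a.(0 + (rec X. a.b.a.(0 + X)\{b}))\{b})\{b} :: ∅
Q's transition system — 4 states:
  q0 = rec X. b.b.a.(0 + X)\{b} :: —b→ q1
  q1 = b.a.(0 + (rec X. b.b.a.(0 + X)\{b}))\{b} :: —b→ q2
  q2 = a.(0 + (rec X. b.b.a.(0 + X)\{b}))\{b} :: —a→ q3
  q3 = (0 + (rec X. b.b.a.(0 + X)\{b}))\{b} :: ∅
Run σ = ⟨a⟩ on P: start {p0}
  step 1 (a): {p1}
  ✓ P
Run σ = ⟨a⟩ on Q: start {q0}
  step 1 (a): no successor for Q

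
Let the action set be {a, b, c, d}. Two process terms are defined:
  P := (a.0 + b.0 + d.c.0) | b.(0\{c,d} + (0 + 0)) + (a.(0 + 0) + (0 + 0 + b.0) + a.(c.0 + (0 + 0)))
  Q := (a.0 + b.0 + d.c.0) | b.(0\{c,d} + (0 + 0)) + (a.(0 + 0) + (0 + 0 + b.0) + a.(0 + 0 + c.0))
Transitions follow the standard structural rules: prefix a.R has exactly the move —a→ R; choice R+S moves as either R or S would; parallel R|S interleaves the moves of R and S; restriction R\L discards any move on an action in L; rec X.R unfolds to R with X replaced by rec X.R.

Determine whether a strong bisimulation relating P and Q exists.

P ~ Q

P's transition system — 9 states:
  s0 = (a.0 + b.0 + d.c.0) | b.(0\{c,d} + (0 + 0)) + (a.(0 + 0) + (0 + 0 + b.0) + a.(c.0 + (0 + 0))) ⊢ -a-> s1, -a-> s2, -a-> s3, -b-> s2, -b-> s4, -b-> s5, -d-> s6
  s1 = 0 + 0 ⊢ ∅
  s2 = 0 | b.(0\{c,d} + (0 + 0)) ⊢ -b-> s7
  s3 = c.0 + (0 + 0) ⊢ -c-> s5
  s4 = (a.0 + b.0 + d.c.0) | (0\{c,d} + (0 + 0)) ⊢ -a-> s7, -b-> s7, -d-> s8
  s5 = 0 ⊢ ∅
  s6 = c.0 | b.(0\{c,d} + (0 + 0)) ⊢ -b-> s8, -c-> s2
  s7 = 0 | (0\{c,d} + (0 + 0)) ⊢ ∅
  s8 = c.0 | (0\{c,d} + (0 + 0)) ⊢ -c-> s7
Q's transition system — 9 states:
  t0 = (a.0 + b.0 + d.c.0) | b.(0\{c,d} + (0 + 0)) + (a.(0 + 0) + (0 + 0 + b.0) + a.(0 + 0 + c.0)) ⊢ -a-> t1, -a-> t2, -a-> t3, -b-> t3, -b-> t4, -b-> t5, -d-> t6
  t1 = 0 + 0 ⊢ ∅
  t2 = 0 + 0 + c.0 ⊢ -c-> t5
  t3 = 0 | b.(0\{c,d} + (0 + 0)) ⊢ -b-> t7
  t4 = (a.0 + b.0 + d.c.0) | (0\{c,d} + (0 + 0)) ⊢ -a-> t7, -b-> t7, -d-> t8
  t5 = 0 ⊢ ∅
  t6 = c.0 | b.(0\{c,d} + (0 + 0)) ⊢ -b-> t8, -c-> t3
  t7 = 0 | (0\{c,d} + (0 + 0)) ⊢ ∅
  t8 = c.0 | (0\{c,d} + (0 + 0)) ⊢ -c-> t7
Coarsest stable partition (strong bisimilarity classes):
  B0 = {s0, t0}
  B1 = {s2, t3}
  B2 = {s1, s5, s7, t1, t5, t7}
  B3 = {s4, t4}
  B4 = {s3, s8, t2, t8}
  B5 = {s6, t6}
s0 ∈ B0, t0 ∈ B0 → same block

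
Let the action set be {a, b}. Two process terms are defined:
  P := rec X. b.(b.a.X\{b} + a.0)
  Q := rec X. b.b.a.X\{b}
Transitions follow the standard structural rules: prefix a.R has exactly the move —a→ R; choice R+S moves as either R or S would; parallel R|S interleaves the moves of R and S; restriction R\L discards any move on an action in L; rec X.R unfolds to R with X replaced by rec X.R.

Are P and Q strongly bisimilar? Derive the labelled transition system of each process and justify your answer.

NO

Reachable graph of P (5 states):
  m0 = rec X. b.(b.a.X\{b} + a.0) ⊢ --b--▸ m1
  m1 = b.a.(rec X. b.(b.a.X\{b} + a.0))\{b} + a.0 ⊢ --a--▸ m2, --b--▸ m3
  m2 = 0 ⊢ (no moves)
  m3 = a.(rec X. b.(b.a.X\{b} + a.0))\{b} ⊢ --a--▸ m4
  m4 = (rec X. b.(b.a.X\{b} + a.0))\{b} ⊢ (no moves)
Reachable graph of Q (4 states):
  n0 = rec X. b.b.a.X\{b} ⊢ --b--▸ n1
  n1 = b.a.(rec X. b.b.a.X\{b})\{b} ⊢ --b--▸ n2
  n2 = a.(rec X. b.b.a.X\{b})\{b} ⊢ --a--▸ n3
  n3 = (rec X. b.b.a.X\{b})\{b} ⊢ (no moves)
Bisimilarity quotient blocks:
  B0 = {m0}
  B1 = {m1}
  B2 = {m3, n2}
  B3 = {m2, m4, n3}
  B4 = {n0}
  B5 = {n1}
m0 ∈ B0, n0 ∈ B4 → different blocks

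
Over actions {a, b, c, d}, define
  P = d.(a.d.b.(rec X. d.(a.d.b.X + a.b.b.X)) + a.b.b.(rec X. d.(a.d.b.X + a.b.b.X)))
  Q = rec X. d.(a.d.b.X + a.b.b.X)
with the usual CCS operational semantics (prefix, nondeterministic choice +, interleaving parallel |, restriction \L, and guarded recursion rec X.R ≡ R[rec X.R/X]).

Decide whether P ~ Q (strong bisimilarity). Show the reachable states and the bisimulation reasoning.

LTS(P): 6 reachable states
  u0 = d.(a.d.b.(rec X. d.(a.d.b.X + a.b.b.X)) + a.b.b.(rec X. d.(a.d.b.X + a.b.b.X))) → --d--▸ u1
  u1 = a.d.b.(rec X. d.(a.d.b.X + a.b.b.X)) + a.b.b.(rec X. d.(a.d.b.X + a.b.b.X)) → --a--▸ u2, --a--▸ u3
  u2 = b.b.(rec X. d.(a.d.b.X + a.b.b.X)) → --b--▸ u4
  u3 = d.b.(rec X. d.(a.d.b.X + a.b.b.X)) → --d--▸ u4
  u4 = b.(rec X. d.(a.d.b.X + a.b.b.X)) → --b--▸ u5
  u5 = rec X. d.(a.d.b.X + a.b.b.X) → --d--▸ u1
LTS(Q): 5 reachable states
  v0 = rec X. d.(a.d.b.X + a.b.b.X) → --d--▸ v1
  v1 = a.d.b.(rec X. d.(a.d.b.X + a.b.b.X)) + a.b.b.(rec X. d.(a.d.b.X + a.b.b.X)) → --a--▸ v2, --a--▸ v3
  v2 = b.b.(rec X. d.(a.d.b.X + a.b.b.X)) → --b--▸ v4
  v3 = d.b.(rec X. d.(a.d.b.X + a.b.b.X)) → --d--▸ v4
  v4 = b.(rec X. d.(a.d.b.X + a.b.b.X)) → --b--▸ v0
Partition-refinement fixed point:
  B0 = {u0, u5, v0}
  B1 = {u1, v1}
  B2 = {u3, v3}
  B3 = {u4, v4}
  B4 = {u2, v2}
u0 ∈ B0, v0 ∈ B0 → same block

P ~ Q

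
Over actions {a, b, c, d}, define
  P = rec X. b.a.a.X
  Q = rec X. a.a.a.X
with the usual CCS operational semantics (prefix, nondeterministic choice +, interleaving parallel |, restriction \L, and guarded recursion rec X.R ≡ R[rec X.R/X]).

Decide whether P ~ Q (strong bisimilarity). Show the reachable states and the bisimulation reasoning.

NO

Reachable graph of P (3 states):
  m0 = rec X. b.a.a.X | --b--▸ m1
  m1 = a.a.(rec X. b.a.a.X) | --a--▸ m2
  m2 = a.(rec X. b.a.a.X) | --a--▸ m0
Reachable graph of Q (3 states):
  n0 = rec X. a.a.a.X | --a--▸ n1
  n1 = a.a.(rec X. a.a.a.X) | --a--▸ n2
  n2 = a.(rec X. a.a.a.X) | --a--▸ n0
Coarsest stable partition (strong bisimilarity classes):
  B0 = {m0}
  B1 = {m1}
  B2 = {m2}
  B3 = {n0, n1, n2}
m0 ∈ B0, n0 ∈ B3 → different blocks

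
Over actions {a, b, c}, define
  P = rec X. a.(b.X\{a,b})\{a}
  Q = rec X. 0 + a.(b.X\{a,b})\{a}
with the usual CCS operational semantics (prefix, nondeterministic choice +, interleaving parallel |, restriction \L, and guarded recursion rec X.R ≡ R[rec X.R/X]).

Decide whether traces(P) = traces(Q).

trace-equivalent

Reachable graph of P (3 states):
  p0 = rec X. a.(b.X\{a,b})\{a} has moves —a→ p1
  p1 = (b.(rec X. a.(b.X\{a,b})\{a})\{a,b})\{a} has moves —b→ p2
  p2 = (rec X. a.(b.X\{a,b})\{a})\{a,b}\{a} has moves (no moves)
Reachable graph of Q (3 states):
  q0 = rec X. 0 + a.(b.X\{a,b})\{a} has moves —a→ q1
  q1 = (b.(rec X. 0 + a.(b.X\{a,b})\{a})\{a,b})\{a} has moves —b→ q2
  q2 = (rec X. 0 + a.(b.X\{a,b})\{a})\{a,b}\{a} has moves (no moves)
Partition-refinement fixed point:
  B0 = {p0, q0}
  B1 = {p1, q1}
  B2 = {p2, q2}
p0 ∈ B0, q0 ∈ B0 → same block
Bisimilar ⇒ trace-equivalent.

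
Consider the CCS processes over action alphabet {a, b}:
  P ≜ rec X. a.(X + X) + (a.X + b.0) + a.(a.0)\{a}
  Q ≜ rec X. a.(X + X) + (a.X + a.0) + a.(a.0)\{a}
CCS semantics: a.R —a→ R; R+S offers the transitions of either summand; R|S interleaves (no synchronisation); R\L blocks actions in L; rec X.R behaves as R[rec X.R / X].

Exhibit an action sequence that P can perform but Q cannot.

b

P's transition system — 4 states:
  s0 = rec X. a.(X + X) + (a.X + b.0) + a.(a.0)\{a} :: ··a··> s0, ··a··> s1, ··a··> s2, ··b··> s3
  s1 = (a.0)\{a} :: ∅
  s2 = (rec X. a.(X + X) + (a.X + b.0) + a.(a.0)\{a}) + (rec X. a.(X + X) + (a.X + b.0) + a.(a.0)\{a}) :: ··a··> s0, ··a··> s1, ··a··> s2, ··b··> s3
  s3 = 0 :: ∅
Q's transition system — 4 states:
  t0 = rec X. a.(X + X) + (a.X + a.0) + a.(a.0)\{a} :: ··a··> t0, ··a··> t1, ··a··> t2, ··a··> t3
  t1 = (a.0)\{a} :: ∅
  t2 = (rec X. a.(X + X) + (a.X + a.0) + a.(a.0)\{a}) + (rec X. a.(X + X) + (a.X + a.0) + a.(a.0)\{a}) :: ··a··> t0, ··a··> t1, ··a··> t2, ··a··> t3
  t3 = 0 :: ∅
Run σ = ⟨b⟩ on P: start {s0}
  after b @ step 1: {s3}
  — P admits the full trace.
Run σ = ⟨b⟩ on Q: start {t0}
  after b @ step 1: ∅ (Q stuck)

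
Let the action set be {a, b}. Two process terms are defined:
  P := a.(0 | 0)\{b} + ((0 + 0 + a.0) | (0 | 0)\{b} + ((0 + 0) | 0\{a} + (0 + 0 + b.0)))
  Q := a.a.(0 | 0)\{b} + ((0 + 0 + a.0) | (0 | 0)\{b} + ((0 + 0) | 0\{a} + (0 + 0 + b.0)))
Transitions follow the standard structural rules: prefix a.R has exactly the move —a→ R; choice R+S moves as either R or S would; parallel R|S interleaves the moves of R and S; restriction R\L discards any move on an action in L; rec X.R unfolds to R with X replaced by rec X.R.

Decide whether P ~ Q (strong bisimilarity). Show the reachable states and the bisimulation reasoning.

LTS(P): 4 reachable states
  s0 = a.(0 | 0)\{b} + ((0 + 0 + a.0) | (0 | 0)\{b} + ((0 + 0) | 0\{a} + (0 + 0 + b.0))) | --a--▸ s1, --a--▸ s2, --b--▸ s3
  s1 = (0 | 0)\{b} | deadlocked
  s2 = 0 | (0 | 0)\{b} | deadlocked
  s3 = 0 | deadlocked
LTS(Q): 5 reachable states
  t0 = a.a.(0 | 0)\{b} + ((0 + 0 + a.0) | (0 | 0)\{b} + ((0 + 0) | 0\{a} + (0 + 0 + b.0))) | --a--▸ t1, --a--▸ t2, --b--▸ t3
  t1 = 0 | (0 | 0)\{b} | deadlocked
  t2 = a.(0 | 0)\{b} | --a--▸ t4
  t3 = 0 | deadlocked
  t4 = (0 | 0)\{b} | deadlocked
Partition-refinement fixed point:
  B0 = {s0}
  B1 = {s1, s2, s3, t1, t3, t4}
  B2 = {t0}
  B3 = {t2}
s0 ∈ B0, t0 ∈ B2 → different blocks

not bisimilar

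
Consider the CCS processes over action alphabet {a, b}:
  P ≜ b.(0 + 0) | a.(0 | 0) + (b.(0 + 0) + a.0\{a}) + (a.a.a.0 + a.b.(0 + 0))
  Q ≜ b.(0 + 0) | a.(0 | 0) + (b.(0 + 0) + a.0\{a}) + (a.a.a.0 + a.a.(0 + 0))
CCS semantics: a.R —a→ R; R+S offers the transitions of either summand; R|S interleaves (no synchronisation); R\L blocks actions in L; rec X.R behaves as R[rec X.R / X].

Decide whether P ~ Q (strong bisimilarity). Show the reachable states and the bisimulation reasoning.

not bisimilar

LTS(P): 10 reachable states
  s0 = b.(0 + 0) | a.(0 | 0) + (b.(0 + 0) + a.0\{a}) + (a.a.a.0 + a.b.(0 + 0)) has moves -a-> s1, -a-> s2, -a-> s3, -a-> s4, -b-> s5, -b-> s6
  s1 = 0\{a} has moves stopped
  s2 = a.a.0 has moves -a-> s7
  s3 = b.(0 + 0) has moves -b-> s6
  s4 = b.(0 + 0) | (0 | 0) has moves -b-> s8
  s5 = (0 + 0) | a.(0 | 0) has moves -a-> s8
  s6 = 0 + 0 has moves stopped
  s7 = a.0 has moves -a-> s9
  s8 = (0 + 0) | (0 | 0) has moves stopped
  s9 = 0 has moves stopped
LTS(Q): 10 reachable states
  t0 = b.(0 + 0) | a.(0 | 0) + (b.(0 + 0) + a.0\{a}) + (a.a.a.0 + a.a.(0 + 0)) has moves -a-> t1, -a-> t2, -a-> t3, -a-> t4, -b-> t5, -b-> t6
  t1 = 0\{a} has moves stopped
  t2 = a.(0 + 0) has moves -a-> t6
  t3 = a.a.0 has moves -a-> t7
  t4 = b.(0 + 0) | (0 | 0) has moves -b-> t8
  t5 = (0 + 0) | a.(0 | 0) has moves -a-> t8
  t6 = 0 + 0 has moves stopped
  t7 = a.0 has moves -a-> t9
  t8 = (0 + 0) | (0 | 0) has moves stopped
  t9 = 0 has moves stopped
Partition-refinement fixed point:
  B0 = {s0}
  B1 = {s1, s6, s8, s9, t1, t6, t8, t9}
  B2 = {s3, s4, t4}
  B3 = {s5, s7, t2, t5, t7}
  B4 = {s2, t3}
  B5 = {t0}
s0 ∈ B0, t0 ∈ B5 → different blocks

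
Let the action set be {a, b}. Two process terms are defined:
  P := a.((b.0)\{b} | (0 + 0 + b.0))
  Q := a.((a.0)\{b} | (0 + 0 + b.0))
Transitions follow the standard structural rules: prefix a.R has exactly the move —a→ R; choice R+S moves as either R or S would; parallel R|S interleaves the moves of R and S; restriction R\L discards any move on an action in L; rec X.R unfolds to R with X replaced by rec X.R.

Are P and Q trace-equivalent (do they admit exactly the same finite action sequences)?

NO — witness ⟨aa⟩

LTS(P): 3 reachable states
  u0 = a.((b.0)\{b} | (0 + 0 + b.0)) → =a=> u1
  u1 = (b.0)\{b} | (0 + 0 + b.0) → =b=> u2
  u2 = (b.0)\{b} | 0 → ∅
LTS(Q): 5 reachable states
  v0 = a.((a.0)\{b} | (0 + 0 + b.0)) → =a=> v1
  v1 = (a.0)\{b} | (0 + 0 + b.0) → =a=> v2, =b=> v3
  v2 = 0\{b} | (0 + 0 + b.0) → =b=> v4
  v3 = (a.0)\{b} | 0 → =a=> v4
  v4 = 0\{b} | 0 → ∅
Run σ = ⟨aa⟩ on Q: start {v0}
  after a @ step 1: {v1}
  after a @ step 2: {v2}
  ✓ Q
Run σ = ⟨aa⟩ on P: start {u0}
  after a @ step 1: {u1}
  after a @ step 2: ∅  — P cannot continue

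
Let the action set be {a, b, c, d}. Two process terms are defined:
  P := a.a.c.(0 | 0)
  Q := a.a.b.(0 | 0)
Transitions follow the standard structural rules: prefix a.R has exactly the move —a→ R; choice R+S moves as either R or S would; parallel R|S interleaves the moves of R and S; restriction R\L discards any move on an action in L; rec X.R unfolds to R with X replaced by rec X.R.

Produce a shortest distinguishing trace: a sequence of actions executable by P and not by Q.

aac

LTS(P): 4 reachable states
  u0 = a.a.c.(0 | 0) :: ··a··> u1
  u1 = a.c.(0 | 0) :: ··a··> u2
  u2 = c.(0 | 0) :: ··c··> u3
  u3 = 0 | 0 :: stopped
LTS(Q): 4 reachable states
  v0 = a.a.b.(0 | 0) :: ··a··> v1
  v1 = a.b.(0 | 0) :: ··a··> v2
  v2 = b.(0 | 0) :: ··b··> v3
  v3 = 0 | 0 :: stopped
Trace ⟨aac⟩ through P, begin at {u0}:
  step 1 (a): {u1}
  step 2 (a): {u2}
  step 3 (c): {u3}
  P completes σ.
Trace ⟨aac⟩ through Q, begin at {v0}:
  step 1 (a): {v1}
  step 2 (a): {v2}
  step 3 (c): ∅  — Q cannot continue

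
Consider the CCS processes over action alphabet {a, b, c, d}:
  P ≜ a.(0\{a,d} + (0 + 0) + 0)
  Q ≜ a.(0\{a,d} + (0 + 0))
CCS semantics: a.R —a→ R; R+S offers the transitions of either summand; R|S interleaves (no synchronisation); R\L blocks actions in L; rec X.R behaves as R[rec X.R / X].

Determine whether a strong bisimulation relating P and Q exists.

LTS(P): 2 reachable states
  s0 = a.(0\{a,d} + (0 + 0) + 0) ⊢ —a→ s1
  s1 = 0\{a,d} + (0 + 0) + 0 ⊢ ·
LTS(Q): 2 reachable states
  t0 = a.(0\{a,d} + (0 + 0)) ⊢ —a→ t1
  t1 = 0\{a,d} + (0 + 0) ⊢ ·
Partition-refinement fixed point:
  B0 = {s0, t0}
  B1 = {s1, t1}
s0 ∈ B0, t0 ∈ B0 → same block

P ~ Q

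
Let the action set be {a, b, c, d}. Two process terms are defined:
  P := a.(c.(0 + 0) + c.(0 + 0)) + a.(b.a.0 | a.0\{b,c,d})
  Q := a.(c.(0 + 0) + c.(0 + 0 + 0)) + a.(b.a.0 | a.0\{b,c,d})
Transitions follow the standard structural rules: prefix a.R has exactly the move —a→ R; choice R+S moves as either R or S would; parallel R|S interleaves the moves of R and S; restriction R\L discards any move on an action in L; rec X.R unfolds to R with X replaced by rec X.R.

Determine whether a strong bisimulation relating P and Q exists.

LTS(P): 9 reachable states
  p0 = a.(c.(0 + 0) + c.(0 + 0)) + a.(b.a.0 | a.0\{b,c,d}) has moves --a--▸ p1, --a--▸ p2
  p1 = b.a.0 | a.0\{b,c,d} has moves --a--▸ p3, --b--▸ p4
  p2 = c.(0 + 0) + c.(0 + 0) has moves --c--▸ p5
  p3 = b.a.0 | 0\{b,c,d} has moves --b--▸ p6
  p4 = a.0 | a.0\{b,c,d} has moves --a--▸ p6, --a--▸ p7
  p5 = 0 + 0 has moves deadlocked
  p6 = a.0 | 0\{b,c,d} has moves --a--▸ p8
  p7 = 0 | a.0\{b,c,d} has moves --a--▸ p8
  p8 = 0 | 0\{b,c,d} has moves deadlocked
LTS(Q): 10 reachable states
  q0 = a.(c.(0 + 0) + c.(0 + 0 + 0)) + a.(b.a.0 | a.0\{b,c,d}) has moves --a--▸ q1, --a--▸ q2
  q1 = b.a.0 | a.0\{b,c,d} has moves --a--▸ q3, --b--▸ q4
  q2 = c.(0 + 0) + c.(0 + 0 + 0) has moves --c--▸ q5, --c--▸ q6
  q3 = b.a.0 | 0\{b,c,d} has moves --b--▸ q7
  q4 = a.0 | a.0\{b,c,d} has moves --a--▸ q7, --a--▸ q8
  q5 = 0 + 0 has moves deadlocked
  q6 = 0 + 0 + 0 has moves deadlocked
  q7 = a.0 | 0\{b,c,d} has moves --a--▸ q9
  q8 = 0 | a.0\{b,c,d} has moves --a--▸ q9
  q9 = 0 | 0\{b,c,d} has moves deadlocked
Bisimilarity quotient blocks:
  B0 = {p0, q0}
  B1 = {p2, q2}
  B2 = {p5, p8, q5, q6, q9}
  B3 = {p1, q1}
  B4 = {p4, q4}
  B5 = {p6, p7, q7, q8}
  B6 = {p3, q3}
p0 ∈ B0, q0 ∈ B0 → same block

bisimilar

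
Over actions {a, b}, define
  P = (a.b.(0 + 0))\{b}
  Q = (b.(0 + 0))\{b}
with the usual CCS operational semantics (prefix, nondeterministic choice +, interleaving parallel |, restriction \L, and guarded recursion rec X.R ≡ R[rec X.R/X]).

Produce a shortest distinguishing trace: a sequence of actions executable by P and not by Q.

P's transition system — 2 states:
  m0 = (a.b.(0 + 0))\{b} ⊢ —a→ m1
  m1 = (b.(0 + 0))\{b} ⊢ deadlocked
Q's transition system — 1 states:
  n0 = (b.(0 + 0))\{b} ⊢ deadlocked
Executing a from P (initial set {m0}):
  step 1 (a): {m1}
  — P admits the full trace.
Executing a from Q (initial set {n0}):
  step 1 (a): ∅  — Q cannot continue

a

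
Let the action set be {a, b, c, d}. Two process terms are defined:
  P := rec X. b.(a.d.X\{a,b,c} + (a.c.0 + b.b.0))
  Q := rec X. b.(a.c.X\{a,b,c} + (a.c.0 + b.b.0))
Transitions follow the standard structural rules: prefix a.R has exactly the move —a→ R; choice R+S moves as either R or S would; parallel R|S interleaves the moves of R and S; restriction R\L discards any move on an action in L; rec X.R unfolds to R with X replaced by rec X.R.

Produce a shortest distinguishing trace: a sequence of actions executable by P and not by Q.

bad

P's transition system — 7 states:
  s0 = rec X. b.(a.d.X\{a,b,c} + (a.c.0 + b.b.0)) has moves --b--▸ s1
  s1 = a.d.(rec X. b.(a.d.X\{a,b,c} + (a.c.0 + b.b.0)))\{a,b,c} + (a.c.0 + b.b.0) has moves --a--▸ s2, --a--▸ s3, --b--▸ s4
  s2 = c.0 has moves --c--▸ s5
  s3 = d.(rec X. b.(a.d.X\{a,b,c} + (a.c.0 + b.b.0)))\{a,b,c} has moves --d--▸ s6
  s4 = b.0 has moves --b--▸ s5
  s5 = 0 has moves ·
  s6 = (rec X. b.(a.d.X\{a,b,c} + (a.c.0 + b.b.0)))\{a,b,c} has moves ·
Q's transition system — 7 states:
  t0 = rec X. b.(a.c.X\{a,b,c} + (a.c.0 + b.b.0)) has moves --b--▸ t1
  t1 = a.c.(rec X. b.(a.c.X\{a,b,c} + (a.c.0 + b.b.0)))\{a,b,c} + (a.c.0 + b.b.0) has moves --a--▸ t2, --a--▸ t3, --b--▸ t4
  t2 = c.(rec X. b.(a.c.X\{a,b,c} + (a.c.0 + b.b.0)))\{a,b,c} has moves --c--▸ t5
  t3 = c.0 has moves --c--▸ t6
  t4 = b.0 has moves --b--▸ t6
  t5 = (rec X. b.(a.c.X\{a,b,c} + (a.c.0 + b.b.0)))\{a,b,c} has moves ·
  t6 = 0 has moves ·
Trace ⟨bad⟩ through P, begin at {s0}:
  [1] b ⇒ {s1}
  [2] a ⇒ {s2, s3}
  [3] d ⇒ {s6}
  P completes σ.
Trace ⟨bad⟩ through Q, begin at {t0}:
  [1] b ⇒ {t1}
  [2] a ⇒ {t2, t3}
  [3] d ⇒ ∅ (Q stuck)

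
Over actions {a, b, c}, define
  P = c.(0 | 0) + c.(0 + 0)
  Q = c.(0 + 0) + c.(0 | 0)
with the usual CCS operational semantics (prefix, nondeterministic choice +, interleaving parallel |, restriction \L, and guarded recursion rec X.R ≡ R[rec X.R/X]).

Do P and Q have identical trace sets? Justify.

P's transition system — 3 states:
  s0 = c.(0 | 0) + c.(0 + 0) ⊢ —c→ s1, —c→ s2
  s1 = 0 + 0 ⊢ stopped
  s2 = 0 | 0 ⊢ stopped
Q's transition system — 3 states:
  t0 = c.(0 + 0) + c.(0 | 0) ⊢ —c→ t1, —c→ t2
  t1 = 0 + 0 ⊢ stopped
  t2 = 0 | 0 ⊢ stopped
Bisimilarity quotient blocks:
  B0 = {s0, t0}
  B1 = {s1, s2, t1, t2}
s0 ∈ B0, t0 ∈ B0 → same block
Bisimilar ⇒ trace-equivalent.

trace-equivalent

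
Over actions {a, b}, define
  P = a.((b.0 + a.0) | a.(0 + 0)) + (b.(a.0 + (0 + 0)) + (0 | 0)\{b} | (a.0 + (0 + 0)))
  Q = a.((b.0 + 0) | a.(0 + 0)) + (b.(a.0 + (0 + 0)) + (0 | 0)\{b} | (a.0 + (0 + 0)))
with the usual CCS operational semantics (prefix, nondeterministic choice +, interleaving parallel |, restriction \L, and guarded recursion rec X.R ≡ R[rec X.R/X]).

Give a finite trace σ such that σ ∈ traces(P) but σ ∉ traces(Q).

P's transition system — 8 states:
  m0 = a.((b.0 + a.0) | a.(0 + 0)) + (b.(a.0 + (0 + 0)) + (0 | 0)\{b} | (a.0 + (0 + 0))) | =a=> m1, =a=> m2, =b=> m3
  m1 = (0 | 0)\{b} | 0 | ·
  m2 = (b.0 + a.0) | a.(0 + 0) | =a=> m4, =a=> m5, =b=> m5
  m3 = a.0 + (0 + 0) | =a=> m6
  m4 = (b.0 + a.0) | (0 + 0) | =a=> m7, =b=> m7
  m5 = 0 | a.(0 + 0) | =a=> m7
  m6 = 0 | ·
  m7 = 0 | (0 + 0) | ·
Q's transition system — 8 states:
  n0 = a.((b.0 + 0) | a.(0 + 0)) + (b.(a.0 + (0 + 0)) + (0 | 0)\{b} | (a.0 + (0 + 0))) | =a=> n1, =a=> n2, =b=> n3
  n1 = (0 | 0)\{b} | 0 | ·
  n2 = (b.0 + 0) | a.(0 + 0) | =a=> n4, =b=> n5
  n3 = a.0 + (0 + 0) | =a=> n6
  n4 = (b.0 + 0) | (0 + 0) | =b=> n7
  n5 = 0 | a.(0 + 0) | =a=> n7
  n6 = 0 | ·
  n7 = 0 | (0 + 0) | ·
Executing aaa from P (initial set {m0}):
  step 1 (a): {m1, m2}
  step 2 (a): {m4, m5}
  step 3 (a): {m7}
  — P admits the full trace.
Executing aaa from Q (initial set {n0}):
  step 1 (a): {n1, n2}
  step 2 (a): {n4}
  step 3 (a): ∅  — Q cannot continue

aaa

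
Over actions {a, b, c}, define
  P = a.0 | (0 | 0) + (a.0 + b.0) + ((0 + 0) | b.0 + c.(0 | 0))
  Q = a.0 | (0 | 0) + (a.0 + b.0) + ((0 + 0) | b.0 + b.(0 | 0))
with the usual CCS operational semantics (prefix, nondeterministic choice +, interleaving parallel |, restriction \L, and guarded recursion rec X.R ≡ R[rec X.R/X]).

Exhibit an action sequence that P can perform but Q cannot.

c

LTS(P): 5 reachable states
  s0 = a.0 | (0 | 0) + (a.0 + b.0) + ((0 + 0) | b.0 + c.(0 | 0)) → =a=> s1, =a=> s2, =b=> s1, =b=> s3, =c=> s4
  s1 = 0 → (no moves)
  s2 = 0 | (0 | 0) → (no moves)
  s3 = (0 + 0) | 0 → (no moves)
  s4 = 0 | 0 → (no moves)
LTS(Q): 5 reachable states
  t0 = a.0 | (0 | 0) + (a.0 + b.0) + ((0 + 0) | b.0 + b.(0 | 0)) → =a=> t1, =a=> t2, =b=> t1, =b=> t3, =b=> t4
  t1 = 0 → (no moves)
  t2 = 0 | (0 | 0) → (no moves)
  t3 = (0 + 0) | 0 → (no moves)
  t4 = 0 | 0 → (no moves)
Trace ⟨c⟩ through P, begin at {s0}:
  after c @ step 1: {s4}
  ✓ P
Trace ⟨c⟩ through Q, begin at {t0}:
  after c @ step 1: ∅  — Q cannot continue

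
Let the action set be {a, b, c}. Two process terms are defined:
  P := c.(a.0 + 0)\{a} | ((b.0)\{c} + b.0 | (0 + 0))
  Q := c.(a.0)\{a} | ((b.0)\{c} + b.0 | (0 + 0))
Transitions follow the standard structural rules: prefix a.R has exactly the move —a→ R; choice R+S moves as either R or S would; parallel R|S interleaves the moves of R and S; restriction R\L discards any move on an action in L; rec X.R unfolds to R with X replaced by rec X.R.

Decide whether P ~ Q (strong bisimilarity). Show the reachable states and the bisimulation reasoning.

P ~ Q

P's transition system — 6 states:
  s0 = c.(a.0 + 0)\{a} | ((b.0)\{c} + b.0 | (0 + 0)) has moves -b-> s1, -b-> s2, -c-> s3
  s1 = c.(a.0 + 0)\{a} | (0 | (0 + 0)) has moves -c-> s4
  s2 = c.(a.0 + 0)\{a} | 0\{c} has moves -c-> s5
  s3 = (a.0 + 0)\{a} | ((b.0)\{c} + b.0 | (0 + 0)) has moves -b-> s4, -b-> s5
  s4 = (a.0 + 0)\{a} | (0 | (0 + 0)) has moves stopped
  s5 = (a.0 + 0)\{a} | 0\{c} has moves stopped
Q's transition system — 6 states:
  t0 = c.(a.0)\{a} | ((b.0)\{c} + b.0 | (0 + 0)) has moves -b-> t1, -b-> t2, -c-> t3
  t1 = c.(a.0)\{a} | (0 | (0 + 0)) has moves -c-> t4
  t2 = c.(a.0)\{a} | 0\{c} has moves -c-> t5
  t3 = (a.0)\{a} | ((b.0)\{c} + b.0 | (0 + 0)) has moves -b-> t4, -b-> t5
  t4 = (a.0)\{a} | (0 | (0 + 0)) has moves stopped
  t5 = (a.0)\{a} | 0\{c} has moves stopped
Bisimilarity quotient blocks:
  B0 = {s0, t0}
  B1 = {s1, s2, t1, t2}
  B2 = {s4, s5, t4, t5}
  B3 = {s3, t3}
s0 ∈ B0, t0 ∈ B0 → same block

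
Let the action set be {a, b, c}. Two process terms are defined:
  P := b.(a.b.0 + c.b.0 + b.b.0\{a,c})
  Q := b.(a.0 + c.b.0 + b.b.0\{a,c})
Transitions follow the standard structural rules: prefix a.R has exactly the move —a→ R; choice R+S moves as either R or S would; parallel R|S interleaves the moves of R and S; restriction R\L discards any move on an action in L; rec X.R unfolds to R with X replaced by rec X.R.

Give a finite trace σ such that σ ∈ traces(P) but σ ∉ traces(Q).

P's transition system — 6 states:
  u0 = b.(a.b.0 + c.b.0 + b.b.0\{a,c}) has moves ··b··> u1
  u1 = a.b.0 + c.b.0 + b.b.0\{a,c} has moves ··a··> u2, ··b··> u3, ··c··> u2
  u2 = b.0 has moves ··b··> u4
  u3 = b.0\{a,c} has moves ··b··> u5
  u4 = 0 has moves stopped
  u5 = 0\{a,c} has moves stopped
Q's transition system — 6 states:
  v0 = b.(a.0 + c.b.0 + b.b.0\{a,c}) has moves ··b··> v1
  v1 = a.0 + c.b.0 + b.b.0\{a,c} has moves ··a··> v2, ··b··> v3, ··c··> v4
  v2 = 0 has moves stopped
  v3 = b.0\{a,c} has moves ··b··> v5
  v4 = b.0 has moves ··b··> v2
  v5 = 0\{a,c} has moves stopped
Trace ⟨bab⟩ through P, begin at {u0}:
  [1] b ⇒ {u1}
  [2] a ⇒ {u2}
  [3] b ⇒ {u4}
  P completes σ.
Trace ⟨bab⟩ through Q, begin at {v0}:
  [1] b ⇒ {v1}
  [2] a ⇒ {v2}
  [3] b ⇒ ∅  — Q cannot continue

bab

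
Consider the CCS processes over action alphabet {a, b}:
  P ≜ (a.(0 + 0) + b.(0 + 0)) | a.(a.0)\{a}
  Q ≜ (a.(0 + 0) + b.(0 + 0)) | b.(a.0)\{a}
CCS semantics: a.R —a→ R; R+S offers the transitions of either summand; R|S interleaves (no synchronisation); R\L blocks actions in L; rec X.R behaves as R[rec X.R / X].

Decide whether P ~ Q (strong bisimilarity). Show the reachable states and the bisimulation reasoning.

NO

Reachable graph of P (4 states):
  p0 = (a.(0 + 0) + b.(0 + 0)) | a.(a.0)\{a} ⊢ ··a··> p1, ··a··> p2, ··b··> p1
  p1 = (0 + 0) | a.(a.0)\{a} ⊢ ··a··> p3
  p2 = (a.(0 + 0) + b.(0 + 0)) | (a.0)\{a} ⊢ ··a··> p3, ··b··> p3
  p3 = (0 + 0) | (a.0)\{a} ⊢ stopped
Reachable graph of Q (4 states):
  q0 = (a.(0 + 0) + b.(0 + 0)) | b.(a.0)\{a} ⊢ ··a··> q1, ··b··> q1, ··b··> q2
  q1 = (0 + 0) | b.(a.0)\{a} ⊢ ··b··> q3
  q2 = (a.(0 + 0) + b.(0 + 0)) | (a.0)\{a} ⊢ ··a··> q3, ··b··> q3
  q3 = (0 + 0) | (a.0)\{a} ⊢ stopped
Bisimilarity quotient blocks:
  B0 = {p0}
  B1 = {p1}
  B2 = {p3, q3}
  B3 = {p2, q2}
  B4 = {q0}
  B5 = {q1}
p0 ∈ B0, q0 ∈ B4 → different blocks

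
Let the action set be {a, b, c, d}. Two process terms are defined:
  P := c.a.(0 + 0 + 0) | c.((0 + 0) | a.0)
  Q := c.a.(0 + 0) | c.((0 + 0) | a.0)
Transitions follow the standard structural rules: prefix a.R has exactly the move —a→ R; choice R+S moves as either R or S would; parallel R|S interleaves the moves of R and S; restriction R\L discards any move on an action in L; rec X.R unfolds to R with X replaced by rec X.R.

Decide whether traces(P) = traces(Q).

LTS(P): 9 reachable states
  m0 = c.a.(0 + 0 + 0) | c.((0 + 0) | a.0) → =c=> m1, =c=> m2
  m1 = a.(0 + 0 + 0) | c.((0 + 0) | a.0) → =a=> m3, =c=> m4
  m2 = c.a.(0 + 0 + 0) | ((0 + 0) | a.0) → =a=> m5, =c=> m4
  m3 = (0 + 0 + 0) | c.((0 + 0) | a.0) → =c=> m6
  m4 = a.(0 + 0 + 0) | ((0 + 0) | a.0) → =a=> m6, =a=> m7
  m5 = c.a.(0 + 0 + 0) | ((0 + 0) | 0) → =c=> m7
  m6 = (0 + 0 + 0) | ((0 + 0) | a.0) → =a=> m8
  m7 = a.(0 + 0 + 0) | ((0 + 0) | 0) → =a=> m8
  m8 = (0 + 0 + 0) | ((0 + 0) | 0) → stopped
LTS(Q): 9 reachable states
  n0 = c.a.(0 + 0) | c.((0 + 0) | a.0) → =c=> n1, =c=> n2
  n1 = a.(0 + 0) | c.((0 + 0) | a.0) → =a=> n3, =c=> n4
  n2 = c.a.(0 + 0) | ((0 + 0) | a.0) → =a=> n5, =c=> n4
  n3 = (0 + 0) | c.((0 + 0) | a.0) → =c=> n6
  n4 = a.(0 + 0) | ((0 + 0) | a.0) → =a=> n6, =a=> n7
  n5 = c.a.(0 + 0) | ((0 + 0) | 0) → =c=> n7
  n6 = (0 + 0) | ((0 + 0) | a.0) → =a=> n8
  n7 = a.(0 + 0) | ((0 + 0) | 0) → =a=> n8
  n8 = (0 + 0) | ((0 + 0) | 0) → stopped
Bisimilarity quotient blocks:
  B0 = {m0, n0}
  B1 = {m1, m2, n1, n2}
  B2 = {m4, n4}
  B3 = {m6, m7, n6, n7}
  B4 = {m8, n8}
  B5 = {m3, m5, n3, n5}
m0 ∈ B0, n0 ∈ B0 → same block
Bisimilar ⇒ trace-equivalent.

trace-equivalent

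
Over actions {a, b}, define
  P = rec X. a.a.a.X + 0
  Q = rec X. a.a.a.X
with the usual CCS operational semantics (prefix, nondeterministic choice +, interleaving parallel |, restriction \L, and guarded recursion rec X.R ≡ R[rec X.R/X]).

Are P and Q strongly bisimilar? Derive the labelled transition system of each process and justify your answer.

LTS(P): 3 reachable states
  s0 = rec X. a.a.a.X + 0 | --a--▸ s1
  s1 = a.a.(rec X. a.a.a.X + 0) | --a--▸ s2
  s2 = a.(rec X. a.a.a.X + 0) | --a--▸ s0
LTS(Q): 3 reachable states
  t0 = rec X. a.a.a.X | --a--▸ t1
  t1 = a.a.(rec X. a.a.a.X) | --a--▸ t2
  t2 = a.(rec X. a.a.a.X) | --a--▸ t0
Bisimilarity quotient blocks:
  B0 = {s0, s1, s2, t0, t1, t2}
s0 ∈ B0, t0 ∈ B0 → same block

YES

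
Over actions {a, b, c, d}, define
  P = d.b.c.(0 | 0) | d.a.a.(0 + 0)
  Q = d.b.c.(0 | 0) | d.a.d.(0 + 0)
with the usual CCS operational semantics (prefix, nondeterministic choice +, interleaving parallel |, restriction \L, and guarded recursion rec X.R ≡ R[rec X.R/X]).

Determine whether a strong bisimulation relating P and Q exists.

P ≁ Q

P's transition system — 16 states:
  u0 = d.b.c.(0 | 0) | d.a.a.(0 + 0) ⊢ =d=> u1, =d=> u2
  u1 = b.c.(0 | 0) | d.a.a.(0 + 0) ⊢ =b=> u3, =d=> u4
  u2 = d.b.c.(0 | 0) | a.a.(0 + 0) ⊢ =a=> u5, =d=> u4
  u3 = c.(0 | 0) | d.a.a.(0 + 0) ⊢ =c=> u6, =d=> u7
  u4 = b.c.(0 | 0) | a.a.(0 + 0) ⊢ =a=> u8, =b=> u7
  u5 = d.b.c.(0 | 0) | a.(0 + 0) ⊢ =a=> u9, =d=> u8
  u6 = 0 | 0 | d.a.a.(0 + 0) ⊢ =d=> u10
  u7 = c.(0 | 0) | a.a.(0 + 0) ⊢ =a=> u11, =c=> u10
  u8 = b.c.(0 | 0) | a.(0 + 0) ⊢ =a=> u12, =b=> u11
  u9 = d.b.c.(0 | 0) | (0 + 0) ⊢ =d=> u12
  u10 = 0 | 0 | a.a.(0 + 0) ⊢ =a=> u13
  u11 = c.(0 | 0) | a.(0 + 0) ⊢ =a=> u14, =c=> u13
  u12 = b.c.(0 | 0) | (0 + 0) ⊢ =b=> u14
  u13 = 0 | 0 | a.(0 + 0) ⊢ =a=> u15
  u14 = c.(0 | 0) | (0 + 0) ⊢ =c=> u15
  u15 = 0 | 0 | (0 + 0) ⊢ stopped
Q's transition system — 16 states:
  v0 = d.b.c.(0 | 0) | d.a.d.(0 + 0) ⊢ =d=> v1, =d=> v2
  v1 = b.c.(0 | 0) | d.a.d.(0 + 0) ⊢ =b=> v3, =d=> v4
  v2 = d.b.c.(0 | 0) | a.d.(0 + 0) ⊢ =a=> v5, =d=> v4
  v3 = c.(0 | 0) | d.a.d.(0 + 0) ⊢ =c=> v6, =d=> v7
  v4 = b.c.(0 | 0) | a.d.(0 + 0) ⊢ =a=> v8, =b=> v7
  v5 = d.b.c.(0 | 0) | d.(0 + 0) ⊢ =d=> v8, =d=> v9
  v6 = 0 | 0 | d.a.d.(0 + 0) ⊢ =d=> v10
  v7 = c.(0 | 0) | a.d.(0 + 0) ⊢ =a=> v11, =c=> v10
  v8 = b.c.(0 | 0) | d.(0 + 0) ⊢ =b=> v11, =d=> v12
  v9 = d.b.c.(0 | 0) | (0 + 0) ⊢ =d=> v12
  v10 = 0 | 0 | a.d.(0 + 0) ⊢ =a=> v13
  v11 = c.(0 | 0) | d.(0 + 0) ⊢ =c=> v13, =d=> v14
  v12 = b.c.(0 | 0) | (0 + 0) ⊢ =b=> v14
  v13 = 0 | 0 | d.(0 + 0) ⊢ =d=> v15
  v14 = c.(0 | 0) | (0 + 0) ⊢ =c=> v15
  v15 = 0 | 0 | (0 + 0) ⊢ stopped
Bisimilarity quotient blocks:
  B0 = {u0}
  B1 = {u2}
  B2 = {u5}
  B3 = {u8}
  B4 = {u12, v12}
  B5 = {u14, v14}
  B6 = {u15, v15}
  B7 = {u11}
  B8 = {u13}
  B9 = {u9, v9}
  B10 = {u4}
  B11 = {u7}
  B12 = {u10}
  B13 = {u1}
  B14 = {u3}
  B15 = {u6}
  B16 = {v0}
  B17 = {v1}
  B18 = {v3}
  B19 = {v6}
  B20 = {v10}
  B21 = {v13}
  B22 = {v7}
  B23 = {v11}
  B24 = {v4}
  B25 = {v8}
  B26 = {v2}
  B27 = {v5}
u0 ∈ B0, v0 ∈ B16 → different blocks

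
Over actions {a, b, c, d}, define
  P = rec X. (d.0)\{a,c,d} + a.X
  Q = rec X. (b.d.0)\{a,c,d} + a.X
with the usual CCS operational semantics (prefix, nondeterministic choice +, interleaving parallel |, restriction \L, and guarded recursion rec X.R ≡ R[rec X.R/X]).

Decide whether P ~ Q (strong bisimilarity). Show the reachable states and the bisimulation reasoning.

LTS(P): 1 reachable states
  m0 = rec X. (d.0)\{a,c,d} + a.X :: ··a··> m0
LTS(Q): 2 reachable states
  n0 = rec X. (b.d.0)\{a,c,d} + a.X :: ··a··> n0, ··b··> n1
  n1 = (d.0)\{a,c,d} :: deadlocked
Coarsest stable partition (strong bisimilarity classes):
  B0 = {m0}
  B1 = {n0}
  B2 = {n1}
m0 ∈ B0, n0 ∈ B1 → different blocks

NO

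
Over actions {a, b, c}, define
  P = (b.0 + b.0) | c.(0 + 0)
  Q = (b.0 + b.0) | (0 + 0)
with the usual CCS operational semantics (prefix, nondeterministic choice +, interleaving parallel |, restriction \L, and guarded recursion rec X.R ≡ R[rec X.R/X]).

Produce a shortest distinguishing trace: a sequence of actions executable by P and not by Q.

c

LTS(P): 4 reachable states
  u0 = (b.0 + b.0) | c.(0 + 0) → ··b··> u1, ··c··> u2
  u1 = 0 | c.(0 + 0) → ··c··> u3
  u2 = (b.0 + b.0) | (0 + 0) → ··b··> u3
  u3 = 0 | (0 + 0) → deadlocked
LTS(Q): 2 reachable states
  v0 = (b.0 + b.0) | (0 + 0) → ··b··> v1
  v1 = 0 | (0 + 0) → deadlocked
Run σ = ⟨c⟩ on P: start {u0}
  step 1 (c): {u2}
  — P admits the full trace.
Run σ = ⟨c⟩ on Q: start {v0}
  step 1 (c): ∅ (Q stuck)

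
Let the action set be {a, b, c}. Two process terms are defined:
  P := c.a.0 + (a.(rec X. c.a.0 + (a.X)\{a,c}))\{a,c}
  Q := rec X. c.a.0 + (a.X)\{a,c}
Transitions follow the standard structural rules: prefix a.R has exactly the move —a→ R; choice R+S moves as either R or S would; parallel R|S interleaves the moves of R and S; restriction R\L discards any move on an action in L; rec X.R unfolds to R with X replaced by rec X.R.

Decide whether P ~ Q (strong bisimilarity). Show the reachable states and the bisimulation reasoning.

bisimilar

Reachable graph of P (3 states):
  u0 = c.a.0 + (a.(rec X. c.a.0 + (a.X)\{a,c}))\{a,c} → --c--▸ u1
  u1 = a.0 → --a--▸ u2
  u2 = 0 → ·
Reachable graph of Q (3 states):
  v0 = rec X. c.a.0 + (a.X)\{a,c} → --c--▸ v1
  v1 = a.0 → --a--▸ v2
  v2 = 0 → ·
Bisimilarity quotient blocks:
  B0 = {u0, v0}
  B1 = {u1, v1}
  B2 = {u2, v2}
u0 ∈ B0, v0 ∈ B0 → same block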